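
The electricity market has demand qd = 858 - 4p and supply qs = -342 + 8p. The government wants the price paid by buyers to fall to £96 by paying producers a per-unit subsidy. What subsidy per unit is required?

At a buyer price of 96, quantity demanded is 858 − 4·96 = 474.
Sellers supply 474 only when they receive ps with -342 + 8·ps = 474, i.e. ps = 102.
s = ps − pb = 102 − 96 = 6.

Required subsidy s = £6 per unit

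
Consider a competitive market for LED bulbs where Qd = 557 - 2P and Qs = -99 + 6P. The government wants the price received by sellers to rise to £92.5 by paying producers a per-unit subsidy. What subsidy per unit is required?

At a seller price of 92.5, quantity supplied is -99 + 6·92.5 = 456.
Buyers absorb 456 only when they pay Pb with 557 − 2·Pb = 456, i.e. Pb = 50.5.
s = Ps − Pb = 92.5 − 50.5 = 42.

Required subsidy s = £42 per unit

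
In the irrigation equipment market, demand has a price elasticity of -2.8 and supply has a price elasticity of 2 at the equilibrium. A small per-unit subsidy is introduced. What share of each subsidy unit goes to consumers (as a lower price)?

Consumer share = 5/12

For a small subsidy around the equilibrium, the benefit split depends on the relative slopes, which at a point are proportional to the elasticities.
Buyer share = εs/(εs + |εd|) = 2/(2 + 2.8) = 5/12; seller share = |εd|/(εs + |εd|) = 7/12.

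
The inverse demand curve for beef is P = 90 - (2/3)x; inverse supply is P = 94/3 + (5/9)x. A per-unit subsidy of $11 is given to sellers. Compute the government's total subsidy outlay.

Government cost = $627

Pre-subsidy: 90 - (2/3)x = 94/3 + (5/9)x gives x* = 48 and P* = 58.
With the subsidy, sellers receive Ps = Pb + 11 for each unit, where Pb is the price buyers pay.
On the curves, Pb = 90 - (2/3)x and Ps = 94/3 + (5/9)x; the wedge Ps − Pb = 11 gives 94/3 + (5/9)x − (90 - (2/3)x) = 11, so x' = 57.
Then Pb = 90 − (2/3)·57 = 52 and Ps = 94/3 + (5/9)·57 = 63.
Government outlay = subsidy × quantity = 11 × 57 = 627.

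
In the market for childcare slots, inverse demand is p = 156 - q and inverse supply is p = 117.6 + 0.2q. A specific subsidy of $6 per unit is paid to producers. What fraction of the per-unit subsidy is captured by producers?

Pre-subsidy: 156 - q = 117.6 + 0.2q gives q* = 32 and p* = 124.
With the subsidy, sellers receive ps = pb + 6 for each unit, where pb is the price buyers pay.
On the curves, pb = 156 - q and ps = 117.6 + 0.2q; the wedge ps − pb = 6 gives 117.6 + 0.2q − (156 - q) = 6, so q' = 37.
Then pb = 156 − 1·37 = 119 and ps = 117.6 + 0.2·37 = 125.
Buyers' price falls by p* − pb = 124 − 119 = 5; sellers' price rises by ps − p* = 125 − 124 = 1.
So producers capture 1/6 = 1/6 of each unit of subsidy.

Producer share = 1/6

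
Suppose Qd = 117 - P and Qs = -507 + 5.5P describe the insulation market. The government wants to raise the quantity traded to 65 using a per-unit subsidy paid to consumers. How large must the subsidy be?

Required subsidy s = 52 per unit

At Q = 65, invert demand for the buyer price: Pb = (117 − 65)/1 = 52; invert supply for the seller price: Ps = (65 − (-507))/5.5 = 104.
The subsidy must fill the gap: s = Ps − Pb = 104 − 52 = 52.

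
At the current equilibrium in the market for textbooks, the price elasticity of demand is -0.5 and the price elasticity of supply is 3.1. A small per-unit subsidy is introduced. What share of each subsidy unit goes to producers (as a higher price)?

Producer share = 5/36

For a small subsidy around the equilibrium, the benefit split depends on the relative slopes, which at a point are proportional to the elasticities.
Buyer share = εs/(εs + |εd|) = 3.1/(3.1 + 0.5) = 31/36; seller share = |εd|/(εs + |εd|) = 5/36.
So producers capture 5/36 of the subsidy.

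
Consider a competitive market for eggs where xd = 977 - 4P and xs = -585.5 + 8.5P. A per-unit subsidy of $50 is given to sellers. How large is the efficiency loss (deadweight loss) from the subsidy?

Pre-subsidy: 977 - 4P = -585.5 + 8.5P gives P* = 125, x* = 477.
With the subsidy, sellers receive Ps = Pb + 50 for each unit, where Pb is the price buyers pay.
Supply in terms of Pb becomes xs = -585.5 + 8.5(Pb + 50) = -160.5 + 8.5Pb. Setting this equal to demand: 977 - 4Pb = -160.5 + 8.5Pb, so Pb = 91.
Sellers receive Ps = 91 + 50 = 141; x' = 977 − 4·91 = 613.
The subsidy expands output by 613 − 477 = 136 past the efficient level; on those units the gap between marginal cost and willingness to pay runs from 0 up to 50.
DWL = ½ × 50 × 136 = 3400.

Deadweight loss = $3400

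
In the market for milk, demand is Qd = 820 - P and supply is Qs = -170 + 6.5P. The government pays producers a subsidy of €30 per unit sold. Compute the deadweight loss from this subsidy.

Deadweight loss = €390

Pre-subsidy: 820 - P = -170 + 6.5P gives P* = 132, Q* = 688.
With the subsidy, sellers receive Ps = Pb + 30 for each unit, where Pb is the price buyers pay.
Supply in terms of Pb becomes Qs = -170 + 6.5(Pb + 30) = 25 + 6.5Pb. Setting this equal to demand: 820 - Pb = 25 + 6.5Pb, so Pb = 106.
Sellers receive Ps = 106 + 30 = 136; Q' = 820 − 1·106 = 714.
The subsidy expands output by 714 − 688 = 26 past the efficient level; on those units the gap between marginal cost and willingness to pay runs from 0 up to 30.
DWL = ½ × 30 × 26 = 390.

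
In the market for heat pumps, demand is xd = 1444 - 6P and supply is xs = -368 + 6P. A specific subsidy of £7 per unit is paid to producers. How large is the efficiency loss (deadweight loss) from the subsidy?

Deadweight loss = £73.5

Pre-subsidy: 1444 - 6P = -368 + 6P gives P* = 151, x* = 538.
With the subsidy, sellers receive Ps = Pb + 7 for each unit, where Pb is the price buyers pay.
Supply in terms of Pb becomes xs = -368 + 6(Pb + 7) = -326 + 6Pb. Setting this equal to demand: 1444 - 6Pb = -326 + 6Pb, so Pb = 147.5.
Sellers receive Ps = 147.5 + 7 = 154.5; x' = 1444 − 6·147.5 = 559.
The subsidy expands output by 559 − 538 = 21 past the efficient level; on those units the gap between marginal cost and willingness to pay runs from 0 up to 7.
DWL = ½ × 7 × 21 = 73.5.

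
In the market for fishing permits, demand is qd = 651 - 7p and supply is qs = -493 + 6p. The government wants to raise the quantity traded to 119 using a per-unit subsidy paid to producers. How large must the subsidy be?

At q = 119, invert demand for the buyer price: pb = (651 − 119)/7 = 76; invert supply for the seller price: ps = (119 − (-493))/6 = 102.
The subsidy must fill the gap: s = ps − pb = 102 − 76 = 26.

Required subsidy s = 26 per unit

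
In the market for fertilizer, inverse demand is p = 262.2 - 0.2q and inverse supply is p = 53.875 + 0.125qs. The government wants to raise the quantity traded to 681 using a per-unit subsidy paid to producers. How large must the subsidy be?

At q = 681, from the demand curve buyers pay pb = 262.2 − 0.2·681 = 126; from the supply curve sellers need ps = 53.875 + 0.125·681 = 139.
The subsidy must fill the gap: s = ps − pb = 139 − 126 = 13.

Required subsidy s = 13 per unit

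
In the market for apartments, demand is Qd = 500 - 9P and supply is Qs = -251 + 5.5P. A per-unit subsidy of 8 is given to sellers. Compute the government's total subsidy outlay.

Pre-subsidy: 500 - 9P = -251 + 5.5P gives P* = 1502/29, Q* = 982/29.
With the subsidy, sellers receive Ps = Pb + 8 for each unit, where Pb is the price buyers pay.
Supply in terms of Pb becomes Qs = -251 + 5.5(Pb + 8) = -207 + 5.5Pb. Setting this equal to demand: 500 - 9Pb = -207 + 5.5Pb, so Pb = 1414/29.
Sellers receive Ps = 1414/29 + 8 = 1646/29; Q' = 500 − 9·(1414/29) = 1774/29.
Government outlay = subsidy × quantity = 8 × 1774/29 = 14192/29.

Government cost = 14192/29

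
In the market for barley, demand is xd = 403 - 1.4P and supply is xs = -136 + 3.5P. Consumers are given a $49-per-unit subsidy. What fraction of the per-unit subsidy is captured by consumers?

Pre-subsidy: 403 - 1.4P = -136 + 3.5P gives P* = 110, x* = 249.
With the rebate, buyers effectively pay Pb = Ps − 49, where Ps is the price sellers receive.
Demand in terms of Ps becomes xd = 403 − 1.4(Ps − 49) = 471.6 - 1.4Ps. Setting this equal to supply: 471.6 - 1.4Ps = -136 + 3.5Ps, so Ps = 124.
Buyers pay Pb = 124 − 49 = 75; x' = -136 + 3.5·124 = 298.
Buyers' price falls by P* − Pb = 110 − 75 = 35; sellers' price rises by Ps − P* = 124 − 110 = 14.
So consumers capture 35/49 = 5/7 of each unit of subsidy.

Consumer share = 5/7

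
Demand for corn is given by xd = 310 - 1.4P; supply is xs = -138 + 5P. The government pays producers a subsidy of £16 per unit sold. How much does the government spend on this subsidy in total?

Government cost = £3672

Pre-subsidy: 310 - 1.4P = -138 + 5P gives P* = 70, x* = 212.
With the subsidy, sellers receive Ps = Pb + 16 for each unit, where Pb is the price buyers pay.
Supply in terms of Pb becomes xs = -138 + 5(Pb + 16) = -58 + 5Pb. Setting this equal to demand: 310 - 1.4Pb = -58 + 5Pb, so Pb = 57.5.
Sellers receive Ps = 57.5 + 16 = 73.5; x' = 310 − 1.4·57.5 = 229.5.
Government outlay = subsidy × quantity = 16 × 229.5 = 3672.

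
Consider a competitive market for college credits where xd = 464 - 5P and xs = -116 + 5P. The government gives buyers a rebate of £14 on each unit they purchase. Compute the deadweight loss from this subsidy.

Pre-subsidy: 464 - 5P = -116 + 5P gives P* = 58, x* = 174.
With the rebate, buyers effectively pay Pb = Ps − 14, where Ps is the price sellers receive.
Demand in terms of Ps becomes xd = 464 − 5(Ps − 14) = 534 - 5Ps. Setting this equal to supply: 534 - 5Ps = -116 + 5Ps, so Ps = 65.
Buyers pay Pb = 65 − 14 = 51; x' = -116 + 5·65 = 209.
The subsidy expands output by 209 − 174 = 35 past the efficient level; on those units the gap between marginal cost and willingness to pay runs from 0 up to 14.
DWL = ½ × 14 × 35 = 245.

Deadweight loss = £245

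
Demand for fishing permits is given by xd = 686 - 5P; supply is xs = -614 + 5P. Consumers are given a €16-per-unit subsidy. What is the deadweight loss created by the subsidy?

Deadweight loss = €320

Pre-subsidy: 686 - 5P = -614 + 5P gives P* = 130, x* = 36.
With the rebate, buyers effectively pay Pb = Ps − 16, where Ps is the price sellers receive.
Demand in terms of Ps becomes xd = 686 − 5(Ps − 16) = 766 - 5Ps. Setting this equal to supply: 766 - 5Ps = -614 + 5Ps, so Ps = 138.
Buyers pay Pb = 138 − 16 = 122; x' = -614 + 5·138 = 76.
The subsidy expands output by 76 − 36 = 40 past the efficient level; on those units the gap between marginal cost and willingness to pay runs from 0 up to 16.
DWL = ½ × 16 × 40 = 320.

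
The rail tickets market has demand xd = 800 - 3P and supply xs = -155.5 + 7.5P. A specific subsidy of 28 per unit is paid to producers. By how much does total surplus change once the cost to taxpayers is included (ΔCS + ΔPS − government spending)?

Pre-subsidy: 800 - 3P = -155.5 + 7.5P gives P* = 91, x* = 527.
With the subsidy, sellers receive Ps = Pb + 28 for each unit, where Pb is the price buyers pay.
Supply in terms of Pb becomes xs = -155.5 + 7.5(Pb + 28) = 54.5 + 7.5Pb. Setting this equal to demand: 800 - 3Pb = 54.5 + 7.5Pb, so Pb = 71.
Sellers receive Ps = 71 + 28 = 99; x' = 800 − 3·71 = 587.
ΔCS = ½(527 + 587)(91 − 71) = 11140; ΔPS = ½(527 + 587)(99 − 91) = 4456.
Government spending = 28 × 587 = 16436.
Net change = 11140 + 4456 − 16436 = -840. The loss equals the DWL triangle ½·28·60.

Net change in total surplus = -840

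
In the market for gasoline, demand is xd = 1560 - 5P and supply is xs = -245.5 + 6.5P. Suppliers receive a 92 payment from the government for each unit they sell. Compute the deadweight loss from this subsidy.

Deadweight loss = 11960

Pre-subsidy: 1560 - 5P = -245.5 + 6.5P gives P* = 157, x* = 775.
With the subsidy, sellers receive Ps = Pb + 92 for each unit, where Pb is the price buyers pay.
Supply in terms of Pb becomes xs = -245.5 + 6.5(Pb + 92) = 352.5 + 6.5Pb. Setting this equal to demand: 1560 - 5Pb = 352.5 + 6.5Pb, so Pb = 105.
Sellers receive Ps = 105 + 92 = 197; x' = 1560 − 5·105 = 1035.
The subsidy expands output by 1035 − 775 = 260 past the efficient level; on those units the gap between marginal cost and willingness to pay runs from 0 up to 92.
DWL = ½ × 92 × 260 = 11960.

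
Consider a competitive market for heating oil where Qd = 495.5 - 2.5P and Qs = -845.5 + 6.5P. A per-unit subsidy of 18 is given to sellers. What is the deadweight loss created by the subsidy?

Pre-subsidy: 495.5 - 2.5P = -845.5 + 6.5P gives P* = 149, Q* = 123.
With the subsidy, sellers receive Ps = Pb + 18 for each unit, where Pb is the price buyers pay.
Supply in terms of Pb becomes Qs = -845.5 + 6.5(Pb + 18) = -728.5 + 6.5Pb. Setting this equal to demand: 495.5 - 2.5Pb = -728.5 + 6.5Pb, so Pb = 136.
Sellers receive Ps = 136 + 18 = 154; Q' = 495.5 − 2.5·136 = 155.5.
The subsidy expands output by 155.5 − 123 = 32.5 past the efficient level; on those units the gap between marginal cost and willingness to pay runs from 0 up to 18.
DWL = ½ × 18 × 32.5 = 292.5.

Deadweight loss = 292.5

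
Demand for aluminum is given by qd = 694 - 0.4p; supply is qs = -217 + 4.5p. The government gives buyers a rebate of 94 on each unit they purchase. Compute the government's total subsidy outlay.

Pre-subsidy: 694 - 0.4p = -217 + 4.5p gives p* = 9110/49, q* = 30362/49.
With the rebate, buyers effectively pay pb = ps − 94, where ps is the price sellers receive.
Demand in terms of ps becomes qd = 694 − 0.4(ps − 94) = 731.6 - 0.4ps. Setting this equal to supply: 731.6 - 0.4ps = -217 + 4.5ps, so ps = 9486/49.
Buyers pay pb = 9486/49 − 94 = 4880/49; q' = -217 + 4.5·(9486/49) = 32054/49.
Government outlay = subsidy × quantity = 94 × 32054/49 = 3013076/49.

Government cost = 3013076/49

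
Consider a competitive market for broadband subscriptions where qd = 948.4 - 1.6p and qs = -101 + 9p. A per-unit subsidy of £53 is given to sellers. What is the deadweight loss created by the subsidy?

Pre-subsidy: 948.4 - 1.6p = -101 + 9p gives p* = 99, q* = 790.
With the subsidy, sellers receive ps = pb + 53 for each unit, where pb is the price buyers pay.
Supply in terms of pb becomes qs = -101 + 9(pb + 53) = 376 + 9pb. Setting this equal to demand: 948.4 - 1.6pb = 376 + 9pb, so pb = 54.
Sellers receive ps = 54 + 53 = 107; q' = 948.4 − 1.6·54 = 862.
The subsidy expands output by 862 − 790 = 72 past the efficient level; on those units the gap between marginal cost and willingness to pay runs from 0 up to 53.
DWL = ½ × 53 × 72 = 1908.

Deadweight loss = £1908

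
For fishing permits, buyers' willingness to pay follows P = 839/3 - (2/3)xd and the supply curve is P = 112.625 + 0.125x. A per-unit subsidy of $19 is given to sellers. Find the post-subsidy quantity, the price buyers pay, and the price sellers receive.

x' = 235; buyers pay $123; sellers receive $142

Pre-subsidy: 839/3 - (2/3)x = 112.625 + 0.125x gives x* = 211 and P* = 139.
With the subsidy, sellers receive Ps = Pb + 19 for each unit, where Pb is the price buyers pay.
On the curves, Pb = 839/3 - (2/3)x and Ps = 112.625 + 0.125x; the wedge Ps − Pb = 19 gives 112.625 + 0.125x − (839/3 - (2/3)x) = 19, so x' = 235.
Then Pb = 839/3 − (2/3)·235 = 123 and Ps = 112.625 + 0.125·235 = 142.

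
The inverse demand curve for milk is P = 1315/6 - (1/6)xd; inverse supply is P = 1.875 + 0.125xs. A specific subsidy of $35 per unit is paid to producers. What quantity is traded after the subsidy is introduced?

x' = 865

Pre-subsidy: 1315/6 - (1/6)x = 1.875 + 0.125x gives x* = 745 and P* = 95.
With the subsidy, sellers receive Ps = Pb + 35 for each unit, where Pb is the price buyers pay.
On the curves, Pb = 1315/6 - (1/6)x and Ps = 1.875 + 0.125x; the wedge Ps − Pb = 35 gives 1.875 + 0.125x − (1315/6 - (1/6)x) = 35, so x' = 865.
Then Pb = 1315/6 − (1/6)·865 = 75 and Ps = 1.875 + 0.125·865 = 110.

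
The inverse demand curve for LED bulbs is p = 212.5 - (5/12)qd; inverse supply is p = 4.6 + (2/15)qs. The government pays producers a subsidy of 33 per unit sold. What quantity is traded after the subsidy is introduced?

q' = 438

Pre-subsidy: 212.5 - (5/12)q = 4.6 + (2/15)q gives q* = 378 and p* = 55.
With the subsidy, sellers receive ps = pb + 33 for each unit, where pb is the price buyers pay.
On the curves, pb = 212.5 - (5/12)q and ps = 4.6 + (2/15)q; the wedge ps − pb = 33 gives 4.6 + (2/15)q − (212.5 - (5/12)q) = 33, so q' = 438.
Then pb = 212.5 − (5/12)·438 = 30 and ps = 4.6 + (2/15)·438 = 63.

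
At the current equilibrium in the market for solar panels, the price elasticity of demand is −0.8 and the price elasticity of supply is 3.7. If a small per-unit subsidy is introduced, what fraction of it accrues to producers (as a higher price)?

For a small subsidy around the equilibrium, the benefit split depends on the relative slopes, which at a point are proportional to the elasticities.
Buyer share = εs/(εs + |εd|) = 3.7/(3.7 + 0.8) = 37/45; seller share = |εd|/(εs + |εd|) = 8/45.
So producers capture 8/45 of the subsidy.

Producer share = 8/45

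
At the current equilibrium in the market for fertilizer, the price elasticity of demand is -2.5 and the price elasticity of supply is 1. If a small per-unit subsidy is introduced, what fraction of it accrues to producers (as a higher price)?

For a small subsidy around the equilibrium, the benefit split depends on the relative slopes, which at a point are proportional to the elasticities.
Buyer share = εs/(εs + |εd|) = 1/(1 + 2.5) = 2/7; seller share = |εd|/(εs + |εd|) = 5/7.
So producers capture 5/7 of the subsidy.

Producer share = 5/7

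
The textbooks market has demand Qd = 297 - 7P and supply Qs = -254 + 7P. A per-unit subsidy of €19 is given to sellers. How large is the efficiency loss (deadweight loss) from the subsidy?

Pre-subsidy: 297 - 7P = -254 + 7P gives P* = 551/14, Q* = 21.5.
With the subsidy, sellers receive Ps = Pb + 19 for each unit, where Pb is the price buyers pay.
Supply in terms of Pb becomes Qs = -254 + 7(Pb + 19) = -121 + 7Pb. Setting this equal to demand: 297 - 7Pb = -121 + 7Pb, so Pb = 209/7.
Sellers receive Ps = 209/7 + 19 = 342/7; Q' = 297 − 7·(209/7) = 88.
The subsidy expands output by 88 − 21.5 = 66.5 past the efficient level; on those units the gap between marginal cost and willingness to pay runs from 0 up to 19.
DWL = ½ × 19 × 66.5 = 631.75.

Deadweight loss = €631.75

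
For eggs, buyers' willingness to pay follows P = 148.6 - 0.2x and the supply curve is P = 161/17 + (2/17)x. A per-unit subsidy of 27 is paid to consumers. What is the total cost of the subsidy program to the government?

Government cost = 14121

Pre-subsidy: 148.6 - 0.2x = 161/17 + (2/17)x gives x* = 438 and P* = 61.
With the rebate, buyers effectively pay Pb = Ps − 27, where Ps is the price sellers receive.
On the curves, Pb = 148.6 - 0.2x and Ps = 161/17 + (2/17)x; the wedge Ps − Pb = 27 gives 161/17 + (2/17)x − (148.6 - 0.2x) = 27, so x' = 523.
Then Pb = 148.6 − 0.2·523 = 44 and Ps = 161/17 + (2/17)·523 = 71.
Government outlay = subsidy × quantity = 27 × 523 = 14121.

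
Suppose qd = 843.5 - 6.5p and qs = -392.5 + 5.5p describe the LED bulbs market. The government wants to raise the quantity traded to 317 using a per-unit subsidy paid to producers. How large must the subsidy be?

At q = 317, invert demand for the buyer price: pb = (843.5 − 317)/6.5 = 81; invert supply for the seller price: ps = (317 − (-392.5))/5.5 = 129.
The subsidy must fill the gap: s = ps − pb = 129 − 81 = 48.

Required subsidy s = 48 per unit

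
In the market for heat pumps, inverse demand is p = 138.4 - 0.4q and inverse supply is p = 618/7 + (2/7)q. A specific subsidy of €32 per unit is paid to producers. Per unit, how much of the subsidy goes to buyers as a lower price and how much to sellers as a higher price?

Buyers gain 56/3 per unit; sellers gain 40/3 per unit

Pre-subsidy: 138.4 - 0.4q = 618/7 + (2/7)q gives q* = 877/12 and p* = 655/6.
With the subsidy, sellers receive ps = pb + 32 for each unit, where pb is the price buyers pay.
On the curves, pb = 138.4 - 0.4q and ps = 618/7 + (2/7)q; the wedge ps − pb = 32 gives 618/7 + (2/7)q − (138.4 - 0.4q) = 32, so q' = 119.75.
Then pb = 138.4 − 0.4·119.75 = 90.5 and ps = 618/7 + (2/7)·119.75 = 122.5.
Buyers' price falls by p* − pb = 655/6 − 90.5 = 56/3; sellers' price rises by ps − p* = 122.5 − 655/6 = 40/3.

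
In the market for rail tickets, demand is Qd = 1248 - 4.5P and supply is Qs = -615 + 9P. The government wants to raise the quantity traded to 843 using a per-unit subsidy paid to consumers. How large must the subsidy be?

At Q = 843, invert demand for the buyer price: Pb = (1248 − 843)/4.5 = 90; invert supply for the seller price: Ps = (843 − (-615))/9 = 162.
The subsidy must fill the gap: s = Ps − Pb = 162 − 90 = 72.

Required subsidy s = 72 per unit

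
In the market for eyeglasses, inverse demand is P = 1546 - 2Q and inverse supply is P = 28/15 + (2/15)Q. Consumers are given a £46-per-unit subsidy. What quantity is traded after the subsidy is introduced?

Pre-subsidy: 1546 - 2Q = 28/15 + (2/15)Q gives Q* = 723.8125 and P* = 98.375.
With the rebate, buyers effectively pay Pb = Ps − 46, where Ps is the price sellers receive.
On the curves, Pb = 1546 - 2Q and Ps = 28/15 + (2/15)Q; the wedge Ps − Pb = 46 gives 28/15 + (2/15)Q − (1546 - 2Q) = 46, so Q' = 745.375.
Then Pb = 1546 − 2·745.375 = 55.25 and Ps = 28/15 + (2/15)·745.375 = 101.25.

Q' = 745.375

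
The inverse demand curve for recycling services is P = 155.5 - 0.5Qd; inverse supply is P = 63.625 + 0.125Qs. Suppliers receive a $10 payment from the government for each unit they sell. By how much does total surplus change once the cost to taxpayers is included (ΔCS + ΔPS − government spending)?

Pre-subsidy: 155.5 - 0.5Q = 63.625 + 0.125Q gives Q* = 147 and P* = 82.
With the subsidy, sellers receive Ps = Pb + 10 for each unit, where Pb is the price buyers pay.
On the curves, Pb = 155.5 - 0.5Q and Ps = 63.625 + 0.125Q; the wedge Ps − Pb = 10 gives 63.625 + 0.125Q − (155.5 - 0.5Q) = 10, so Q' = 163.
Then Pb = 155.5 − 0.5·163 = 74 and Ps = 63.625 + 0.125·163 = 84.
ΔCS = ½(147 + 163)(82 − 74) = 1240; ΔPS = ½(147 + 163)(84 − 82) = 310.
Government spending = 10 × 163 = 1630.
Net change = 1240 + 310 − 1630 = -80. The loss equals the DWL triangle ½·10·16.

Net change in total surplus = -$80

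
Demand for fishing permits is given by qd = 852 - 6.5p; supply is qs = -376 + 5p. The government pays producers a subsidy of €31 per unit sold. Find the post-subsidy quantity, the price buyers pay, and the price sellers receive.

Pre-subsidy: 852 - 6.5p = -376 + 5p gives p* = 2456/23, q* = 3632/23.
With the subsidy, sellers receive ps = pb + 31 for each unit, where pb is the price buyers pay.
Supply in terms of pb becomes qs = -376 + 5(pb + 31) = -221 + 5pb. Setting this equal to demand: 852 - 6.5pb = -221 + 5pb, so pb = 2146/23.
Sellers receive ps = 2146/23 + 31 = 2859/23; q' = 852 − 6.5·(2146/23) = 5647/23.

q' = 5647/23; buyers pay 2146/23; sellers receive 2859/23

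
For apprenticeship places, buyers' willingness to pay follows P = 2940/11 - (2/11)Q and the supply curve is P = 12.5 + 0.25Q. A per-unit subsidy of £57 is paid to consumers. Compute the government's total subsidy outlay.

Government cost = £41154

Pre-subsidy: 2940/11 - (2/11)Q = 12.5 + 0.25Q gives Q* = 590 and P* = 160.
With the rebate, buyers effectively pay Pb = Ps − 57, where Ps is the price sellers receive.
On the curves, Pb = 2940/11 - (2/11)Q and Ps = 12.5 + 0.25Q; the wedge Ps − Pb = 57 gives 12.5 + 0.25Q − (2940/11 - (2/11)Q) = 57, so Q' = 722.
Then Pb = 2940/11 − (2/11)·722 = 136 and Ps = 12.5 + 0.25·722 = 193.
Government outlay = subsidy × quantity = 57 × 722 = 41154.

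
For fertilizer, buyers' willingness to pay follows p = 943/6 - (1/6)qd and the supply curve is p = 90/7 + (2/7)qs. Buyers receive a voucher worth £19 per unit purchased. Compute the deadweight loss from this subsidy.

Deadweight loss = £399

Pre-subsidy: 943/6 - (1/6)q = 90/7 + (2/7)q gives q* = 319 and p* = 104.
With the rebate, buyers effectively pay pb = ps − 19, where ps is the price sellers receive.
On the curves, pb = 943/6 - (1/6)q and ps = 90/7 + (2/7)q; the wedge ps − pb = 19 gives 90/7 + (2/7)q − (943/6 - (1/6)q) = 19, so q' = 361.
Then pb = 943/6 − (1/6)·361 = 97 and ps = 90/7 + (2/7)·361 = 116.
The subsidy expands output by 361 − 319 = 42 past the efficient level; on those units the gap between marginal cost and willingness to pay runs from 0 up to 19.
DWL = ½ × 19 × 42 = 399.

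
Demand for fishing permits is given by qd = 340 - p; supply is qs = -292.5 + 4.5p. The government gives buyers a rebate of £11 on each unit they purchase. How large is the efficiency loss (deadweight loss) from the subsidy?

Pre-subsidy: 340 - p = -292.5 + 4.5p gives p* = 115, q* = 225.
With the rebate, buyers effectively pay pb = ps − 11, where ps is the price sellers receive.
Demand in terms of ps becomes qd = 340 − 1(ps − 11) = 351 - ps. Setting this equal to supply: 351 - ps = -292.5 + 4.5ps, so ps = 117.
Buyers pay pb = 117 − 11 = 106; q' = -292.5 + 4.5·117 = 234.
The subsidy expands output by 234 − 225 = 9 past the efficient level; on those units the gap between marginal cost and willingness to pay runs from 0 up to 11.
DWL = ½ × 11 × 9 = 49.5.

Deadweight loss = £49.5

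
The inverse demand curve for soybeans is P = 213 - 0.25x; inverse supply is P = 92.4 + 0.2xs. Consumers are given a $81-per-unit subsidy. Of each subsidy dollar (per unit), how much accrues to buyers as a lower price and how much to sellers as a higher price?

Pre-subsidy: 213 - 0.25x = 92.4 + 0.2x gives x* = 268 and P* = 146.
With the rebate, buyers effectively pay Pb = Ps − 81, where Ps is the price sellers receive.
On the curves, Pb = 213 - 0.25x and Ps = 92.4 + 0.2x; the wedge Ps − Pb = 81 gives 92.4 + 0.2x − (213 - 0.25x) = 81, so x' = 448.
Then Pb = 213 − 0.25·448 = 101 and Ps = 92.4 + 0.2·448 = 182.
Buyers' price falls by P* − Pb = 146 − 101 = 45; sellers' price rises by Ps − P* = 182 − 146 = 36.

Buyers gain $45 per unit; sellers gain $36 per unit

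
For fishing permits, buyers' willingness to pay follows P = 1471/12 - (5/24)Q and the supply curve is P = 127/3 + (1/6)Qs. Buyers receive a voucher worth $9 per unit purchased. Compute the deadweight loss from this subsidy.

Pre-subsidy: 1471/12 - (5/24)Q = 127/3 + (1/6)Q gives Q* = 214 and P* = 78.
With the rebate, buyers effectively pay Pb = Ps − 9, where Ps is the price sellers receive.
On the curves, Pb = 1471/12 - (5/24)Q and Ps = 127/3 + (1/6)Q; the wedge Ps − Pb = 9 gives 127/3 + (1/6)Q − (1471/12 - (5/24)Q) = 9, so Q' = 238.
Then Pb = 1471/12 − (5/24)·238 = 73 and Ps = 127/3 + (1/6)·238 = 82.
The subsidy expands output by 238 − 214 = 24 past the efficient level; on those units the gap between marginal cost and willingness to pay runs from 0 up to 9.
DWL = ½ × 9 × 24 = 108.

Deadweight loss = $108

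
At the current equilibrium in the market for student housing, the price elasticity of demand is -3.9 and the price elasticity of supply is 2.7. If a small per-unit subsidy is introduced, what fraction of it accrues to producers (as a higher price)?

For a small subsidy around the equilibrium, the benefit split depends on the relative slopes, which at a point are proportional to the elasticities.
Buyer share = εs/(εs + |εd|) = 2.7/(2.7 + 3.9) = 9/22; seller share = |εd|/(εs + |εd|) = 13/22.
So producers capture 13/22 of the subsidy.

Producer share = 13/22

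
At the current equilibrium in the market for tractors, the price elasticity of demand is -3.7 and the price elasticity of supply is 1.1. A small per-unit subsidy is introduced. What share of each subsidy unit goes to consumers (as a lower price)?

For a small subsidy around the equilibrium, the benefit split depends on the relative slopes, which at a point are proportional to the elasticities.
Buyer share = εs/(εs + |εd|) = 1.1/(1.1 + 3.7) = 11/48; seller share = |εd|/(εs + |εd|) = 37/48.

Consumer share = 11/48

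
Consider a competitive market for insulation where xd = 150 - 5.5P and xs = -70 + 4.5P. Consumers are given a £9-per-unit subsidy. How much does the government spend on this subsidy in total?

Government cost = £461.475

Pre-subsidy: 150 - 5.5P = -70 + 4.5P gives P* = 22, x* = 29.
With the rebate, buyers effectively pay Pb = Ps − 9, where Ps is the price sellers receive.
Demand in terms of Ps becomes xd = 150 − 5.5(Ps − 9) = 199.5 - 5.5Ps. Setting this equal to supply: 199.5 - 5.5Ps = -70 + 4.5Ps, so Ps = 26.95.
Buyers pay Pb = 26.95 − 9 = 17.95; x' = -70 + 4.5·26.95 = 51.275.
Government outlay = subsidy × quantity = 9 × 51.275 = 461.475.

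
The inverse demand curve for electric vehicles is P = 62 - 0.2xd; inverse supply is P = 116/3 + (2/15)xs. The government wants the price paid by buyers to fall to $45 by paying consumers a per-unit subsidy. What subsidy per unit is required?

At a buyer price of 45, quantity demanded is 310 − 5·45 = 85.
Sellers supply 85 only when they receive Ps = 116/3 + (2/15)·85 = 50.
s = Ps − Pb = 50 − 45 = 5.

Required subsidy s = $5 per unit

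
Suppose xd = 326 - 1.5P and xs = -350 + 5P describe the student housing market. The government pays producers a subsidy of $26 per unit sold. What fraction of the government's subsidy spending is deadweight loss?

DWL / government spending = 0.075

Pre-subsidy: 326 - 1.5P = -350 + 5P gives P* = 104, x* = 170.
With the subsidy, sellers receive Ps = Pb + 26 for each unit, where Pb is the price buyers pay.
Supply in terms of Pb becomes xs = -350 + 5(Pb + 26) = -220 + 5Pb. Setting this equal to demand: 326 - 1.5Pb = -220 + 5Pb, so Pb = 84.
Sellers receive Ps = 84 + 26 = 110; x' = 326 − 1.5·84 = 200.
ΔCS = ½(170 + 200)(104 − 84) = 3700; ΔPS = ½(170 + 200)(110 − 104) = 1110.
Government spending = 26 × 200 = 5200.
DWL = ½ × 26 × (200 − 170) = 390; fraction = 390 / 5200 = 0.075.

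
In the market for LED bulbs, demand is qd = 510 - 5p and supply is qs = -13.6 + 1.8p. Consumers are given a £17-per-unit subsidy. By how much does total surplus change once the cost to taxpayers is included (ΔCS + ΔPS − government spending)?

Net change in total surplus = -£191.25

Pre-subsidy: 510 - 5p = -13.6 + 1.8p gives p* = 77, q* = 125.
With the rebate, buyers effectively pay pb = ps − 17, where ps is the price sellers receive.
Demand in terms of ps becomes qd = 510 − 5(ps − 17) = 595 - 5ps. Setting this equal to supply: 595 - 5ps = -13.6 + 1.8ps, so ps = 89.5.
Buyers pay pb = 89.5 − 17 = 72.5; q' = -13.6 + 1.8·89.5 = 147.5.
ΔCS = ½(125 + 147.5)(77 − 72.5) = 613.125; ΔPS = ½(125 + 147.5)(89.5 − 77) = 1703.125.
Government spending = 17 × 147.5 = 2507.5.
Net change = 613.125 + 1703.125 − 2507.5 = -191.25. The loss equals the DWL triangle ½·17·22.5.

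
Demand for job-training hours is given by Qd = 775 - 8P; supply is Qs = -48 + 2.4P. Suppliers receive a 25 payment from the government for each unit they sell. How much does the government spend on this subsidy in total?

Pre-subsidy: 775 - 8P = -48 + 2.4P gives P* = 4115/52, Q* = 1845/13.
With the subsidy, sellers receive Ps = Pb + 25 for each unit, where Pb is the price buyers pay.
Supply in terms of Pb becomes Qs = -48 + 2.4(Pb + 25) = 12 + 2.4Pb. Setting this equal to demand: 775 - 8Pb = 12 + 2.4Pb, so Pb = 3815/52.
Sellers receive Ps = 3815/52 + 25 = 5115/52; Q' = 775 − 8·(3815/52) = 2445/13.
Government outlay = subsidy × quantity = 25 × 2445/13 = 61125/13.

Government cost = 61125/13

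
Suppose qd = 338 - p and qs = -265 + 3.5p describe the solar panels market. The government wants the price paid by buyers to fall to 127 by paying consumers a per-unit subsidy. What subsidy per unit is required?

Required subsidy s = 9 per unit

At a buyer price of 127, quantity demanded is 338 − 1·127 = 211.
Sellers supply 211 only when they receive ps with -265 + 3.5·ps = 211, i.e. ps = 136.
s = ps − pb = 136 − 127 = 9.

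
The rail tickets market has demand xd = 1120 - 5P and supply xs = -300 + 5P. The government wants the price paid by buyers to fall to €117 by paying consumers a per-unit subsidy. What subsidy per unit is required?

At a buyer price of 117, quantity demanded is 1120 − 5·117 = 535.
Sellers supply 535 only when they receive Ps with -300 + 5·Ps = 535, i.e. Ps = 167.
s = Ps − Pb = 167 − 117 = 50.

Required subsidy s = €50 per unit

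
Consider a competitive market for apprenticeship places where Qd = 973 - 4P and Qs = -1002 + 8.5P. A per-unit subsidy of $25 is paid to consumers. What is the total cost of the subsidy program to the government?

Government cost = $10225

Pre-subsidy: 973 - 4P = -1002 + 8.5P gives P* = 158, Q* = 341.
With the rebate, buyers effectively pay Pb = Ps − 25, where Ps is the price sellers receive.
Demand in terms of Ps becomes Qd = 973 − 4(Ps − 25) = 1073 - 4Ps. Setting this equal to supply: 1073 - 4Ps = -1002 + 8.5Ps, so Ps = 166.
Buyers pay Pb = 166 − 25 = 141; Q' = -1002 + 8.5·166 = 409.
Government outlay = subsidy × quantity = 25 × 409 = 10225.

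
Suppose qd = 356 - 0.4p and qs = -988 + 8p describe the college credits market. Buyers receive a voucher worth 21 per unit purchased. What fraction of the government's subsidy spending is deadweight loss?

DWL / government spending = 1/75

Pre-subsidy: 356 - 0.4p = -988 + 8p gives p* = 160, q* = 292.
With the rebate, buyers effectively pay pb = ps − 21, where ps is the price sellers receive.
Demand in terms of ps becomes qd = 356 − 0.4(ps − 21) = 364.4 - 0.4ps. Setting this equal to supply: 364.4 - 0.4ps = -988 + 8ps, so ps = 161.
Buyers pay pb = 161 − 21 = 140; q' = -988 + 8·161 = 300.
ΔCS = ½(292 + 300)(160 − 140) = 5920; ΔPS = ½(292 + 300)(161 − 160) = 296.
Government spending = 21 × 300 = 6300.
DWL = ½ × 21 × (300 − 292) = 84; fraction = 84 / 6300 = 1/75.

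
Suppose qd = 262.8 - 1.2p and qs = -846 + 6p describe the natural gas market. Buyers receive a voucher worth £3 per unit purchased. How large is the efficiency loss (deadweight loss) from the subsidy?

Pre-subsidy: 262.8 - 1.2p = -846 + 6p gives p* = 154, q* = 78.
With the rebate, buyers effectively pay pb = ps − 3, where ps is the price sellers receive.
Demand in terms of ps becomes qd = 262.8 − 1.2(ps − 3) = 266.4 - 1.2ps. Setting this equal to supply: 266.4 - 1.2ps = -846 + 6ps, so ps = 154.5.
Buyers pay pb = 154.5 − 3 = 151.5; q' = -846 + 6·154.5 = 81.
The subsidy expands output by 81 − 78 = 3 past the efficient level; on those units the gap between marginal cost and willingness to pay runs from 0 up to 3.
DWL = ½ × 3 × 3 = 4.5.

Deadweight loss = £4.5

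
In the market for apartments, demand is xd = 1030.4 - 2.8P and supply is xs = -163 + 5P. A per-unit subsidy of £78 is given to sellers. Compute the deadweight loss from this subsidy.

Deadweight loss = £5460

Pre-subsidy: 1030.4 - 2.8P = -163 + 5P gives P* = 153, x* = 602.
With the subsidy, sellers receive Ps = Pb + 78 for each unit, where Pb is the price buyers pay.
Supply in terms of Pb becomes xs = -163 + 5(Pb + 78) = 227 + 5Pb. Setting this equal to demand: 1030.4 - 2.8Pb = 227 + 5Pb, so Pb = 103.
Sellers receive Ps = 103 + 78 = 181; x' = 1030.4 − 2.8·103 = 742.
The subsidy expands output by 742 − 602 = 140 past the efficient level; on those units the gap between marginal cost and willingness to pay runs from 0 up to 78.
DWL = ½ × 78 × 140 = 5460.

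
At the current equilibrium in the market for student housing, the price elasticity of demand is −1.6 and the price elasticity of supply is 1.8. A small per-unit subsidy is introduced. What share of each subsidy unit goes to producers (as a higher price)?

Producer share = 8/17

For a small subsidy around the equilibrium, the benefit split depends on the relative slopes, which at a point are proportional to the elasticities.
Buyer share = εs/(εs + |εd|) = 1.8/(1.8 + 1.6) = 9/17; seller share = |εd|/(εs + |εd|) = 8/17.
So producers capture 8/17 of the subsidy.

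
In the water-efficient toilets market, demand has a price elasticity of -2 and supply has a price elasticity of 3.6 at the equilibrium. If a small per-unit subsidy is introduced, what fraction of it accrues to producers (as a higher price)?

For a small subsidy around the equilibrium, the benefit split depends on the relative slopes, which at a point are proportional to the elasticities.
Buyer share = εs/(εs + |εd|) = 3.6/(3.6 + 2) = 9/14; seller share = |εd|/(εs + |εd|) = 5/14.
So producers capture 5/14 of the subsidy.

Producer share = 5/14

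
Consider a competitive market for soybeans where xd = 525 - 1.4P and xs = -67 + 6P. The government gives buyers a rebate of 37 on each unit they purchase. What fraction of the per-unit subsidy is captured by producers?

Pre-subsidy: 525 - 1.4P = -67 + 6P gives P* = 80, x* = 413.
With the rebate, buyers effectively pay Pb = Ps − 37, where Ps is the price sellers receive.
Demand in terms of Ps becomes xd = 525 − 1.4(Ps − 37) = 576.8 - 1.4Ps. Setting this equal to supply: 576.8 - 1.4Ps = -67 + 6Ps, so Ps = 87.
Buyers pay Pb = 87 − 37 = 50; x' = -67 + 6·87 = 455.
Buyers' price falls by P* − Pb = 80 − 50 = 30; sellers' price rises by Ps − P* = 87 − 80 = 7.
So producers capture 7/37 = 7/37 of each unit of subsidy.

Producer share = 7/37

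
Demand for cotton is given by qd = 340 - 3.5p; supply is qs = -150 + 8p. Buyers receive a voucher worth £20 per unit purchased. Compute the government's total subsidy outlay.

Pre-subsidy: 340 - 3.5p = -150 + 8p gives p* = 980/23, q* = 4390/23.
With the rebate, buyers effectively pay pb = ps − 20, where ps is the price sellers receive.
Demand in terms of ps becomes qd = 340 − 3.5(ps − 20) = 410 - 3.5ps. Setting this equal to supply: 410 - 3.5ps = -150 + 8ps, so ps = 1120/23.
Buyers pay pb = 1120/23 − 20 = 660/23; q' = -150 + 8·(1120/23) = 5510/23.
Government outlay = subsidy × quantity = 20 × 5510/23 = 110200/23.

Government cost = 110200/23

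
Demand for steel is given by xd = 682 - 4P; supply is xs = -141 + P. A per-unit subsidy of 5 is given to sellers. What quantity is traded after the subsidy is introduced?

Pre-subsidy: 682 - 4P = -141 + P gives P* = 164.6, x* = 23.6.
With the subsidy, sellers receive Ps = Pb + 5 for each unit, where Pb is the price buyers pay.
Supply in terms of Pb becomes xs = -141 + 1(Pb + 5) = -136 + Pb. Setting this equal to demand: 682 - 4Pb = -136 + Pb, so Pb = 163.6.
Sellers receive Ps = 163.6 + 5 = 168.6; x' = 682 − 4·163.6 = 27.6.

x' = 27.6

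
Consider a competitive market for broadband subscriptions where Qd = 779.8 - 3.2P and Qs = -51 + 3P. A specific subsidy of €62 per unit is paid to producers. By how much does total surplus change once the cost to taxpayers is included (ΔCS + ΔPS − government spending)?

Net change in total surplus = -€2976

Pre-subsidy: 779.8 - 3.2P = -51 + 3P gives P* = 134, Q* = 351.
With the subsidy, sellers receive Ps = Pb + 62 for each unit, where Pb is the price buyers pay.
Supply in terms of Pb becomes Qs = -51 + 3(Pb + 62) = 135 + 3Pb. Setting this equal to demand: 779.8 - 3.2Pb = 135 + 3Pb, so Pb = 104.
Sellers receive Ps = 104 + 62 = 166; Q' = 779.8 − 3.2·104 = 447.
ΔCS = ½(351 + 447)(134 − 104) = 11970; ΔPS = ½(351 + 447)(166 − 134) = 12768.
Government spending = 62 × 447 = 27714.
Net change = 11970 + 12768 − 27714 = -2976. The loss equals the DWL triangle ½·62·96.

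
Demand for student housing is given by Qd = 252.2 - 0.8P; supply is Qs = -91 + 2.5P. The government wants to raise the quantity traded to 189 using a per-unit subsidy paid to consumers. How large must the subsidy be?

Required subsidy s = 33 per unit

At Q = 189, invert demand for the buyer price: Pb = (252.2 − 189)/0.8 = 79; invert supply for the seller price: Ps = (189 − (-91))/2.5 = 112.
The subsidy must fill the gap: s = Ps − Pb = 112 − 79 = 33.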